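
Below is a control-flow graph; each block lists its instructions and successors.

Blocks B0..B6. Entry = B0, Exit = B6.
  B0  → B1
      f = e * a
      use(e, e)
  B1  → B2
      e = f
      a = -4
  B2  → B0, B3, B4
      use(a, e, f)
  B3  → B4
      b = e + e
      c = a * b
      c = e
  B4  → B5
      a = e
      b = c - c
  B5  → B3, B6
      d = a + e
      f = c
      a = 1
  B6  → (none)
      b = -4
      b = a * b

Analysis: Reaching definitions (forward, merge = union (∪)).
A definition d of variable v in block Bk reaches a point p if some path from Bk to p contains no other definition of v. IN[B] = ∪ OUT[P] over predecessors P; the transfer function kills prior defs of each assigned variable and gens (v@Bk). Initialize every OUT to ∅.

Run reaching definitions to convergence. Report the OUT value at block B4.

Per-block solution:
  B0: | IN={a@B1, e@B1, f@B0} | OUT={a@B1, e@B1, f@B0}
  B1: | IN={a@B1, e@B1, f@B0} | OUT={a@B1, e@B1, f@B0}
  B2: | IN={a@B1, e@B1, f@B0} | OUT={a@B1, e@B1, f@B0}
  B3: | IN={a@B1, a@B5, b@B4, c@B3, d@B5, e@B1, f@B0, f@B5} | OUT={a@B1, a@B5, b@B3, c@B3, d@B5, e@B1, f@B0, f@B5}
  B4: | IN={a@B1, a@B5, b@B3, c@B3, d@B5, e@B1, f@B0, f@B5} | OUT={a@B4, b@B4, c@B3, d@B5, e@B1, f@B0, f@B5}
  B5: | IN={a@B4, b@B4, c@B3, d@B5, e@B1, f@B0, f@B5} | OUT={a@B5, b@B4, c@B3, d@B5, e@B1, f@B5}
  B6: | IN={a@B5, b@B4, c@B3, d@B5, e@B1, f@B5} | OUT={a@B5, b@B6, c@B3, d@B5, e@B1, f@B5}

Merge at B4: IN[B4] = OUT[B2] ⊔ OUT[B3] = {a@B1, a@B5, b@B3, c@B3, d@B5, e@B1, f@B0, f@B5}
Applying B4's transfer function to that IN value gives OUT[B4] (row B4 above).

Answer: {a@B4, b@B4, c@B3, d@B5, e@B1, f@B0, f@B5}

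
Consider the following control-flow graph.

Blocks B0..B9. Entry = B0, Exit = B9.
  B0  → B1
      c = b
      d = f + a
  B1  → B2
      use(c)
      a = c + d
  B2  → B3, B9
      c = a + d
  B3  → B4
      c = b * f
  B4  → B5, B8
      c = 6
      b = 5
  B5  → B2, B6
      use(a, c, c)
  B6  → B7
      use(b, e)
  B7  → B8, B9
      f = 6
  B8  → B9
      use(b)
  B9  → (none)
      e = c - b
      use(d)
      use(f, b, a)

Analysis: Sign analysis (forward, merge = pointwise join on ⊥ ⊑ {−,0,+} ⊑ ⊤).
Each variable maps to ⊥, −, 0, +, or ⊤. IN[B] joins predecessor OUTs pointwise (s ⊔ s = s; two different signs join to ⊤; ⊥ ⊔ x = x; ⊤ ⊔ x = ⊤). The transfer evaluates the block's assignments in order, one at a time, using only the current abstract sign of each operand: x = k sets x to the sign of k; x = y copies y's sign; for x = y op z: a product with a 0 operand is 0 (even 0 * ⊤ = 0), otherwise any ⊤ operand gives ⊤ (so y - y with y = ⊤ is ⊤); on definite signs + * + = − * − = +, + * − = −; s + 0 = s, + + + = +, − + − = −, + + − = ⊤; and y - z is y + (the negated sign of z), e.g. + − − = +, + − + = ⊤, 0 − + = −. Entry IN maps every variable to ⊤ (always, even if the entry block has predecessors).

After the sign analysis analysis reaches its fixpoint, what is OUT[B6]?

Answer: {a: ⊤, b: +, c: +, d: ⊤, e: ⊤, f: ⊤}

Working:
Per-block solution:
  B0:   IN=(all ⊤)   OUT=(all ⊤)
  B1:   IN=(all ⊤)   OUT=(all ⊤)
  B2:   IN=(all ⊤)   OUT=(all ⊤)
  B3:   IN=(all ⊤)   OUT=(all ⊤)
  B4:   IN=(all ⊤)   OUT={b:+, c:+; rest ⊤}
  B5:   IN={b:+, c:+; rest ⊤}   OUT={b:+, c:+; rest ⊤}
  B6:   IN={b:+, c:+; rest ⊤}   OUT={b:+, c:+; rest ⊤}
  B7:   IN={b:+, c:+; rest ⊤}   OUT={b:+, c:+, f:+; rest ⊤}
  B8:   IN={b:+, c:+; rest ⊤}   OUT={b:+, c:+; rest ⊤}
  B9:   IN=(all ⊤)   OUT=(all ⊤)

Merge at B6: IN[B6] = OUT[B5] = {a: ⊤, b: +, c: +, d: ⊤, e: ⊤, f: ⊤}
Applying B6's transfer function to that IN value gives OUT[B6] (row B6 above).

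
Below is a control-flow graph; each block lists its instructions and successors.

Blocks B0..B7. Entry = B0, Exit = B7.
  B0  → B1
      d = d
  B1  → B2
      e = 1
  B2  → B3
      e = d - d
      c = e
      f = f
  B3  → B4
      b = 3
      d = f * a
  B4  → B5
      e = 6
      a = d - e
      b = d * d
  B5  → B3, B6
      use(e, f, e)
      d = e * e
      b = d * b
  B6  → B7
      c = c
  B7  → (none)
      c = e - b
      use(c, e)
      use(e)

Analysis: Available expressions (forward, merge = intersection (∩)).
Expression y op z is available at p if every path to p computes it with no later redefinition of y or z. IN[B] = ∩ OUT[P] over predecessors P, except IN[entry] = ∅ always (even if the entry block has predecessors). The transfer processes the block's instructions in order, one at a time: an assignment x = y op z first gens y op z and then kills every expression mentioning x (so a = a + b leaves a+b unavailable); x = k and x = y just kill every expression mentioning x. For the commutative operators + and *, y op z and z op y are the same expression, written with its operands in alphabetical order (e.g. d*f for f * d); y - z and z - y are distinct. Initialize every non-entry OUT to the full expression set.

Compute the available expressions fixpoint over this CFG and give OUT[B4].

Per-block solution:
  B0:  IN={}  OUT={}
  B1:  IN={}  OUT={}
  B2:  IN={}  OUT={d-d}
  B3:  IN={}  OUT={a*f}
  B4:  IN={a*f}  OUT={d*d, d-e}
  B5:  IN={d*d, d-e}  OUT={e*e}
  B6:  IN={e*e}  OUT={e*e}
  B7:  IN={e*e}  OUT={e*e, e-b}

Merge at B4: IN[B4] = OUT[B3] = {a*f}
Applying B4's transfer function to that IN value gives OUT[B4] (row B4 above).

Answer: {d*d, d-e}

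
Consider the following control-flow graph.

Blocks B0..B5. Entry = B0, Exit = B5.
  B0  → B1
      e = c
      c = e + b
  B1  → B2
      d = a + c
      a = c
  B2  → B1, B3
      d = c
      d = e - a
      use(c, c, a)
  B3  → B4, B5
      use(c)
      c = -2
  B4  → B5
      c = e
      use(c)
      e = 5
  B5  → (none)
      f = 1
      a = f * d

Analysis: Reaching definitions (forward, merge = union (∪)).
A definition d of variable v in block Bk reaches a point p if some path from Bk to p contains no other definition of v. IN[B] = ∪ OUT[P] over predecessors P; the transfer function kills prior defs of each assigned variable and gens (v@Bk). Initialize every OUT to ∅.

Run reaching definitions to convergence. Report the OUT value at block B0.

Answer: {c@B0, e@B0}

Trace:
Per-block solution:
  B0: | IN={} | OUT={c@B0, e@B0}
  B1: | IN={a@B1, c@B0, d@B2, e@B0} | OUT={a@B1, c@B0, d@B1, e@B0}
  B2: | IN={a@B1, c@B0, d@B1, e@B0} | OUT={a@B1, c@B0, d@B2, e@B0}
  B3: | IN={a@B1, c@B0, d@B2, e@B0} | OUT={a@B1, c@B3, d@B2, e@B0}
  B4: | IN={a@B1, c@B3, d@B2, e@B0} | OUT={a@B1, c@B4, d@B2, e@B4}
  B5: | IN={a@B1, c@B3, c@B4, d@B2, e@B0, e@B4} | OUT={a@B5, c@B3, c@B4, d@B2, e@B0, e@B4, f@B5}

B0 is the boundary node: IN[B0] = {}
Applying B0's transfer function to that IN value gives OUT[B0] (row B0 above).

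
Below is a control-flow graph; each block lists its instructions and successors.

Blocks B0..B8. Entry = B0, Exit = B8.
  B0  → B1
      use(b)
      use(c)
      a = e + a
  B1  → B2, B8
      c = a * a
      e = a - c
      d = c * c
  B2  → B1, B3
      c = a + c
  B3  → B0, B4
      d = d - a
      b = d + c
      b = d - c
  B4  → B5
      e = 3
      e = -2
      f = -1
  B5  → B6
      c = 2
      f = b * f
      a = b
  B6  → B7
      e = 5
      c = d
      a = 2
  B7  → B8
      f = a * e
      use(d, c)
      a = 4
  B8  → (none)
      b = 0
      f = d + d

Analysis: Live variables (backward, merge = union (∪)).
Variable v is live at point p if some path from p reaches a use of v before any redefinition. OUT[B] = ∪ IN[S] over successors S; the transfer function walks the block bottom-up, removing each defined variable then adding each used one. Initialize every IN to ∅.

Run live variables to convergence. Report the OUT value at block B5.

Answer: {d}

Derivation:
Converged values:
  B0:   IN={a, b, c, e}   OUT={a}
  B1:   IN={a}   OUT={a, c, d, e}
  B2:   IN={a, c, d, e}   OUT={a, c, d, e}
  B3:   IN={a, c, d, e}   OUT={a, b, c, d, e}
  B4:   IN={b, d}   OUT={b, d, f}
  B5:   IN={b, d, f}   OUT={d}
  B6:   IN={d}   OUT={a, c, d, e}
  B7:   IN={a, c, d, e}   OUT={d}
  B8:   IN={d}   OUT={}

Merge at B5: OUT[B5] = IN[B6] = {d}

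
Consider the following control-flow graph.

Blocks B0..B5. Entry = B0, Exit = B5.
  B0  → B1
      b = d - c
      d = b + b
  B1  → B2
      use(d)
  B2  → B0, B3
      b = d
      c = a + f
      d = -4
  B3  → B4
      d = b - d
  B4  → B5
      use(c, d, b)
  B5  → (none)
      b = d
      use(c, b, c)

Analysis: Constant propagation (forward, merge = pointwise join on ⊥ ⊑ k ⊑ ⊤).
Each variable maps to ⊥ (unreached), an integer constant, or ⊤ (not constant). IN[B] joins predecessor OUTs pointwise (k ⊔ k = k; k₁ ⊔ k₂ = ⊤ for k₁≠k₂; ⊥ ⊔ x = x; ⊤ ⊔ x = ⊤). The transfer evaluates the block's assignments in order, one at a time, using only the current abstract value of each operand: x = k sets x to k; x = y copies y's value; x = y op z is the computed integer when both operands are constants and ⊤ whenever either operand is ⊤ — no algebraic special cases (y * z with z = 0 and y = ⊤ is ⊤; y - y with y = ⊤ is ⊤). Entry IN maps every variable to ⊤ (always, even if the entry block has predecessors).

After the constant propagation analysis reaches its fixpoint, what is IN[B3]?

Answer: {a: ⊤, b: ⊤, c: ⊤, d: -4, e: ⊤, f: ⊤}

Derivation:
Per-block solution:
  B0:   IN=(all ⊤)   OUT=(all ⊤)
  B1:   IN=(all ⊤)   OUT=(all ⊤)
  B2:   IN=(all ⊤)   OUT={d:-4; rest ⊤}
  B3:   IN={d:-4; rest ⊤}   OUT=(all ⊤)
  B4:   IN=(all ⊤)   OUT=(all ⊤)
  B5:   IN=(all ⊤)   OUT=(all ⊤)

Merge at B3: IN[B3] = OUT[B2] = {a: ⊤, b: ⊤, c: ⊤, d: -4, e: ⊤, f: ⊤}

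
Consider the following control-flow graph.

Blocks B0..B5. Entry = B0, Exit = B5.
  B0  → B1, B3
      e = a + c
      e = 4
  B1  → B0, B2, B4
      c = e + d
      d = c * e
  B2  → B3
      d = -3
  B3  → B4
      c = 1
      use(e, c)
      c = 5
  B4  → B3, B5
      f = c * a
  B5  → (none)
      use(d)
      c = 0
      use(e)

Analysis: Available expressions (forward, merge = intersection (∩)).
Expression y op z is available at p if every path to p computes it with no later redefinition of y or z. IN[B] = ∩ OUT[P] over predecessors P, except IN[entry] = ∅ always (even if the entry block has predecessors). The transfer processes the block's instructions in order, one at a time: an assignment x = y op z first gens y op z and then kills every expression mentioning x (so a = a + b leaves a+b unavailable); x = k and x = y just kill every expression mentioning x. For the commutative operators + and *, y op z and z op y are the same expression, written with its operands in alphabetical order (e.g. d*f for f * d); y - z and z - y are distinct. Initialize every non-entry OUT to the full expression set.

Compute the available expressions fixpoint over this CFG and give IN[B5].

Converged values:
  B0:  IN={}  OUT={a+c}
  B1:  IN={a+c}  OUT={c*e}
  B2:  IN={c*e}  OUT={c*e}
  B3:  IN={}  OUT={}
  B4:  IN={}  OUT={a*c}
  B5:  IN={a*c}  OUT={}

Merge at B5: IN[B5] = OUT[B4] = {a*c}

Answer: {a*c}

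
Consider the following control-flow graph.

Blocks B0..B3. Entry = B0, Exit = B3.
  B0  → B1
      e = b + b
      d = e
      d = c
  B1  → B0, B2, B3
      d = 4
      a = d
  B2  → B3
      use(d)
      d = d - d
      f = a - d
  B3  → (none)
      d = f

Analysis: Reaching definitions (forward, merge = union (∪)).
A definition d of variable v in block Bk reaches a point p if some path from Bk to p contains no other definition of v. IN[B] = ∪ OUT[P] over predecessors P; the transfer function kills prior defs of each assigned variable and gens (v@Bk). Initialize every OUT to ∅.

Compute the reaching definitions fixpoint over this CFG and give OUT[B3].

Per-block solution:
  B0: | IN={a@B1, d@B1, e@B0} | OUT={a@B1, d@B0, e@B0}
  B1: | IN={a@B1, d@B0, e@B0} | OUT={a@B1, d@B1, e@B0}
  B2: | IN={a@B1, d@B1, e@B0} | OUT={a@B1, d@B2, e@B0, f@B2}
  B3: | IN={a@B1, d@B1, d@B2, e@B0, f@B2} | OUT={a@B1, d@B3, e@B0, f@B2}

Merge at B3: IN[B3] = OUT[B1] ⊔ OUT[B2] = {a@B1, d@B1, d@B2, e@B0, f@B2}
Applying B3's transfer function to that IN value gives OUT[B3] (row B3 above).

Answer: {a@B1, d@B3, e@B0, f@B2}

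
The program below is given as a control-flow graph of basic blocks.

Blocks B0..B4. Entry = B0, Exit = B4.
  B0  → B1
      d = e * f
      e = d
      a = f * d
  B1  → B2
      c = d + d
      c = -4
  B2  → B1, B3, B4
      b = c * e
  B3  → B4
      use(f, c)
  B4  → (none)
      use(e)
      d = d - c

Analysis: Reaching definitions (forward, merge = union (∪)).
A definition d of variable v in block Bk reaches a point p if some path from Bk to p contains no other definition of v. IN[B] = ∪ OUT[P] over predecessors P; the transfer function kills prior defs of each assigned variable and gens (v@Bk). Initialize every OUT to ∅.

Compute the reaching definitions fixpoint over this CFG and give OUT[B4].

Fixpoint table:
  B0: | IN={} | OUT={a@B0, d@B0, e@B0}
  B1: | IN={a@B0, b@B2, c@B1, d@B0, e@B0} | OUT={a@B0, b@B2, c@B1, d@B0, e@B0}
  B2: | IN={a@B0, b@B2, c@B1, d@B0, e@B0} | OUT={a@B0, b@B2, c@B1, d@B0, e@B0}
  B3: | IN={a@B0, b@B2, c@B1, d@B0, e@B0} | OUT={a@B0, b@B2, c@B1, d@B0, e@B0}
  B4: | IN={a@B0, b@B2, c@B1, d@B0, e@B0} | OUT={a@B0, b@B2, c@B1, d@B4, e@B0}

Merge at B4: IN[B4] = OUT[B2] ⊔ OUT[B3] = {a@B0, b@B2, c@B1, d@B0, e@B0}
Applying B4's transfer function to that IN value gives OUT[B4] (row B4 above).

Answer: {a@B0, b@B2, c@B1, d@B4, e@B0}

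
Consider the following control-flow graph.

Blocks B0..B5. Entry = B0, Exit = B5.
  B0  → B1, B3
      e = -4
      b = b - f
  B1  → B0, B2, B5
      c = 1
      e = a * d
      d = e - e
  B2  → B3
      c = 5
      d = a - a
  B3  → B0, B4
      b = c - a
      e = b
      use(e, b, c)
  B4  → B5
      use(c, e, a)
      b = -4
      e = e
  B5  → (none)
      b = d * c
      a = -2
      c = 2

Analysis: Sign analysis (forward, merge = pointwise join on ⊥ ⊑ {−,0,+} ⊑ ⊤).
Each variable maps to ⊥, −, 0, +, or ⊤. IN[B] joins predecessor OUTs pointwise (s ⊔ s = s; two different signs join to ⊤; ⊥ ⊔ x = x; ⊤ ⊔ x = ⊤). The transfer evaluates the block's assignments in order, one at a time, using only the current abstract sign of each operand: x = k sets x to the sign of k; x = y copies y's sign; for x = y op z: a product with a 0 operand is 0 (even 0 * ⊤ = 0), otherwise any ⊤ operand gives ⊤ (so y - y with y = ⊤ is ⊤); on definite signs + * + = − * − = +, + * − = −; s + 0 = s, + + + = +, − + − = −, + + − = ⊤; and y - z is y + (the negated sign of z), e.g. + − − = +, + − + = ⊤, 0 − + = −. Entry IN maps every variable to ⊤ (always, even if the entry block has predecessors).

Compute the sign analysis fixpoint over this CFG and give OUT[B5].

Converged values:
  B0:   IN=(all ⊤)   OUT={e:-; rest ⊤}
  B1:   IN={e:-; rest ⊤}   OUT={c:+; rest ⊤}
  B2:   IN={c:+; rest ⊤}   OUT={c:+; rest ⊤}
  B3:   IN=(all ⊤)   OUT=(all ⊤)
  B4:   IN=(all ⊤)   OUT={b:-; rest ⊤}
  B5:   IN=(all ⊤)   OUT={a:-, c:+; rest ⊤}

Merge at B5: IN[B5] = OUT[B1] ⊔ OUT[B4] = {a: ⊤, b: ⊤, c: ⊤, d: ⊤, e: ⊤, f: ⊤}
Applying B5's transfer function to that IN value gives OUT[B5] (row B5 above).

Answer: {a: -, b: ⊤, c: +, d: ⊤, e: ⊤, f: ⊤}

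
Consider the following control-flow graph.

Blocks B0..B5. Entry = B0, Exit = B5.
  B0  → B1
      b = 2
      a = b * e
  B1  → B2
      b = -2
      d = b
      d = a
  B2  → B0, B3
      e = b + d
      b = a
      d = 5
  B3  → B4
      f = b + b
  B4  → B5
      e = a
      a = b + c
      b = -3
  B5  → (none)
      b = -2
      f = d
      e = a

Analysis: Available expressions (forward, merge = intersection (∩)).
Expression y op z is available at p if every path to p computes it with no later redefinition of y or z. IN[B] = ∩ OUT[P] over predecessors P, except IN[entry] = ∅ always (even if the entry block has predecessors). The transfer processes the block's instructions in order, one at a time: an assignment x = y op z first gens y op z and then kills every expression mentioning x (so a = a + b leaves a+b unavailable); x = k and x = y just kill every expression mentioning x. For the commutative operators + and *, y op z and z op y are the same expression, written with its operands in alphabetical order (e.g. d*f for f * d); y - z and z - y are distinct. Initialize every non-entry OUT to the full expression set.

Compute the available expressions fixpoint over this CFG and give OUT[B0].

Answer: {b*e}

Working:
Per-block solution:
  B0: | IN={} | OUT={b*e}
  B1: | IN={b*e} | OUT={}
  B2: | IN={} | OUT={}
  B3: | IN={} | OUT={b+b}
  B4: | IN={b+b} | OUT={}
  B5: | IN={} | OUT={}

Merge at B0 (entry node, so the boundary value {} is joined with the incoming edge(s)): IN[B0] = {} ∩ OUT[B2] = {}
Applying B0's transfer function to that IN value gives OUT[B0] (row B0 above).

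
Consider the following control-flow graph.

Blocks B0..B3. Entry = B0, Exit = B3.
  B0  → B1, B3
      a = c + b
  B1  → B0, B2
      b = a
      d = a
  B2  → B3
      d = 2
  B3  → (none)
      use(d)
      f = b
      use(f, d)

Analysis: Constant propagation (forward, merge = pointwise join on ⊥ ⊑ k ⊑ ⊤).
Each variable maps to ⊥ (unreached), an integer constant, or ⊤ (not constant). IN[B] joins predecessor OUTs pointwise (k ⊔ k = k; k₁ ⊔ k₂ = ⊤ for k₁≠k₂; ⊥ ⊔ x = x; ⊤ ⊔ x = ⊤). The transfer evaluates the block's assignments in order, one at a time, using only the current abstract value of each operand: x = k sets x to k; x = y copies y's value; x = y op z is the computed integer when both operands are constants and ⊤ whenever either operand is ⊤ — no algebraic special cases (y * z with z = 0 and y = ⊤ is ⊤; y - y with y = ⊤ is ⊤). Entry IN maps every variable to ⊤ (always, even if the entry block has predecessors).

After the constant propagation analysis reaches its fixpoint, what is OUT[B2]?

Answer: {a: ⊤, b: ⊤, c: ⊤, d: 2, e: ⊤, f: ⊤}

Trace:
Fixpoint table:
  B0:  IN=(all ⊤)  OUT=(all ⊤)
  B1:  IN=(all ⊤)  OUT=(all ⊤)
  B2:  IN=(all ⊤)  OUT={d:2; rest ⊤}
  B3:  IN=(all ⊤)  OUT=(all ⊤)

Merge at B2: IN[B2] = OUT[B1] = {a: ⊤, b: ⊤, c: ⊤, d: ⊤, e: ⊤, f: ⊤}
Applying B2's transfer function to that IN value gives OUT[B2] (row B2 above).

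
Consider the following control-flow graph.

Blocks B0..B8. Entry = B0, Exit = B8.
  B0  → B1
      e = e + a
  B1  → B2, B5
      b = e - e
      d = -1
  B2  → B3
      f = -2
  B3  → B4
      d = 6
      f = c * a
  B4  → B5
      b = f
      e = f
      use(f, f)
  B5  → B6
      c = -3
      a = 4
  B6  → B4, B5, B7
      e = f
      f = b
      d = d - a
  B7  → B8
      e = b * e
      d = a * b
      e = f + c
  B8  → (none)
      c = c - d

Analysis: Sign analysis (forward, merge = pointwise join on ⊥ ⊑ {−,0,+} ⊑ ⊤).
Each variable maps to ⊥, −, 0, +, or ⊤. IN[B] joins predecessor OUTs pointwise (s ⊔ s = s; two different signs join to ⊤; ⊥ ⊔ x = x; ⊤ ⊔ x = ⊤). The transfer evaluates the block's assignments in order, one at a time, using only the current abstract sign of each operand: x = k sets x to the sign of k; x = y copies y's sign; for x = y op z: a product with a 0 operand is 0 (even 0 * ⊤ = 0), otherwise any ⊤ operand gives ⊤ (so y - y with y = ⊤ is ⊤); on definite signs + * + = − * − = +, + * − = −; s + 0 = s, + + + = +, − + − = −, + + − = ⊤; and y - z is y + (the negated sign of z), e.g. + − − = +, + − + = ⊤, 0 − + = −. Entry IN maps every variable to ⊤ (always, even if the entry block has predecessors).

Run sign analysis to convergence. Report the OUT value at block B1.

Fixpoint table:
  B0: | IN=(all ⊤) | OUT=(all ⊤)
  B1: | IN=(all ⊤) | OUT={d:-; rest ⊤}
  B2: | IN={d:-; rest ⊤} | OUT={d:-, f:-; rest ⊤}
  B3: | IN={d:-, f:-; rest ⊤} | OUT={d:+; rest ⊤}
  B4: | IN=(all ⊤) | OUT=(all ⊤)
  B5: | IN=(all ⊤) | OUT={a:+, c:-; rest ⊤}
  B6: | IN={a:+, c:-; rest ⊤} | OUT={a:+, c:-; rest ⊤}
  B7: | IN={a:+, c:-; rest ⊤} | OUT={a:+, c:-; rest ⊤}
  B8: | IN={a:+, c:-; rest ⊤} | OUT={a:+; rest ⊤}

Merge at B1: IN[B1] = OUT[B0] = {a: ⊤, b: ⊤, c: ⊤, d: ⊤, e: ⊤, f: ⊤}
Applying B1's transfer function to that IN value gives OUT[B1] (row B1 above).

Answer: {a: ⊤, b: ⊤, c: ⊤, d: -, e: ⊤, f: ⊤}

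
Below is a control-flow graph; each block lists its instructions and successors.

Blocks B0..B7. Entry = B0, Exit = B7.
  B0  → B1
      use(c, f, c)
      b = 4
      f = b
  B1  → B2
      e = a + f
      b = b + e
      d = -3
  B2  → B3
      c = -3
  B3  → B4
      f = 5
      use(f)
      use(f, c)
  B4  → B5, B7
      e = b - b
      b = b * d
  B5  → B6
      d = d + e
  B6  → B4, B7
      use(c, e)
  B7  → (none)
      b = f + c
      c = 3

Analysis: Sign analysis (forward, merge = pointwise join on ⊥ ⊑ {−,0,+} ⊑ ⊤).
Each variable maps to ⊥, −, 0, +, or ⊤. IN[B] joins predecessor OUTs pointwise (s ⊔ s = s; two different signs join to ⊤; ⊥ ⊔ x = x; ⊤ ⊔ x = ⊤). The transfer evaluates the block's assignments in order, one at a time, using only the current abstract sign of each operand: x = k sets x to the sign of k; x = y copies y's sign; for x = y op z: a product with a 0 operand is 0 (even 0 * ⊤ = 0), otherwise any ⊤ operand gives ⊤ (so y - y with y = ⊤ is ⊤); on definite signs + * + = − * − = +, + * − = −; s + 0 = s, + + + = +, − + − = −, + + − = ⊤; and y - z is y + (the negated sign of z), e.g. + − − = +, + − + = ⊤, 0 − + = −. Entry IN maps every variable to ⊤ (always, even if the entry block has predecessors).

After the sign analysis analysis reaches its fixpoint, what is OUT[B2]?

Answer: {a: ⊤, b: ⊤, c: -, d: -, e: ⊤, f: +}

Derivation:
Fixpoint table:
  B0:   IN=(all ⊤)   OUT={b:+, f:+; rest ⊤}
  B1:   IN={b:+, f:+; rest ⊤}   OUT={d:-, f:+; rest ⊤}
  B2:   IN={d:-, f:+; rest ⊤}   OUT={c:-, d:-, f:+; rest ⊤}
  B3:   IN={c:-, d:-, f:+; rest ⊤}   OUT={c:-, d:-, f:+; rest ⊤}
  B4:   IN={c:-, f:+; rest ⊤}   OUT={c:-, f:+; rest ⊤}
  B5:   IN={c:-, f:+; rest ⊤}   OUT={c:-, f:+; rest ⊤}
  B6:   IN={c:-, f:+; rest ⊤}   OUT={c:-, f:+; rest ⊤}
  B7:   IN={c:-, f:+; rest ⊤}   OUT={c:+, f:+; rest ⊤}

Merge at B2: IN[B2] = OUT[B1] = {a: ⊤, b: ⊤, c: ⊤, d: -, e: ⊤, f: +}
Applying B2's transfer function to that IN value gives OUT[B2] (row B2 above).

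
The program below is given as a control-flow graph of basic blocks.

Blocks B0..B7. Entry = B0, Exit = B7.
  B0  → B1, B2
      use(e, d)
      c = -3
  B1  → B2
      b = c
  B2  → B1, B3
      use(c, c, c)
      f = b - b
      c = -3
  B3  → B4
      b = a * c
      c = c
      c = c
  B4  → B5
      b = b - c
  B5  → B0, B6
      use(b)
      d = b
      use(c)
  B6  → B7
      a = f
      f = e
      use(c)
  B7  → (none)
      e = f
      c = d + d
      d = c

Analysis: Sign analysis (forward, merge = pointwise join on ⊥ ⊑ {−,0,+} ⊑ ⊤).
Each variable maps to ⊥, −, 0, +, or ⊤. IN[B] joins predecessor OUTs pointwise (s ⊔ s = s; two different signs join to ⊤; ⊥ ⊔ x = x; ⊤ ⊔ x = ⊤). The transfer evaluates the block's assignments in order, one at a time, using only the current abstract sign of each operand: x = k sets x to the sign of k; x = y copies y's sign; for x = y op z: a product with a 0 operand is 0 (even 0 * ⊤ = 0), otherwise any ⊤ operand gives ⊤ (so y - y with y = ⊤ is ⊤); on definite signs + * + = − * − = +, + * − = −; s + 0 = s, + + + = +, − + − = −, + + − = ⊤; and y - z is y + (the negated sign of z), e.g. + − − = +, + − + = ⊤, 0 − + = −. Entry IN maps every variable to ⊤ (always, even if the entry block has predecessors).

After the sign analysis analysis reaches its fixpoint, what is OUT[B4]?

Answer: {a: ⊤, b: ⊤, c: -, d: ⊤, e: ⊤, f: ⊤}

Trace:
Per-block solution:
  B0:   IN=(all ⊤)   OUT={c:-; rest ⊤}
  B1:   IN={c:-; rest ⊤}   OUT={b:-, c:-; rest ⊤}
  B2:   IN={c:-; rest ⊤}   OUT={c:-; rest ⊤}
  B3:   IN={c:-; rest ⊤}   OUT={c:-; rest ⊤}
  B4:   IN={c:-; rest ⊤}   OUT={c:-; rest ⊤}
  B5:   IN={c:-; rest ⊤}   OUT={c:-; rest ⊤}
  B6:   IN={c:-; rest ⊤}   OUT={c:-; rest ⊤}
  B7:   IN={c:-; rest ⊤}   OUT=(all ⊤)

Merge at B4: IN[B4] = OUT[B3] = {a: ⊤, b: ⊤, c: -, d: ⊤, e: ⊤, f: ⊤}
Applying B4's transfer function to that IN value gives OUT[B4] (row B4 above).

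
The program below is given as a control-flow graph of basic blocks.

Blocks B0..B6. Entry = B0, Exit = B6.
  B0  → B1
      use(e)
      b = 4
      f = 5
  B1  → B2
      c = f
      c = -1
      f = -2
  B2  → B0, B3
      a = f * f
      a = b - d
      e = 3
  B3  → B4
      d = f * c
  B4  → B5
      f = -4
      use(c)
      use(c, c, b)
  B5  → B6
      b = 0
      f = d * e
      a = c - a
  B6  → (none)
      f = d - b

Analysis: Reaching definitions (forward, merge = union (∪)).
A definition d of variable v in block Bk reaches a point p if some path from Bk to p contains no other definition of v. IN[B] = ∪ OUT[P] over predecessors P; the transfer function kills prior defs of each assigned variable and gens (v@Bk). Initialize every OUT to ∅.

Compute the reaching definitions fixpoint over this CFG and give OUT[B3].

Fixpoint table:
  B0:   IN={a@B2, b@B0, c@B1, e@B2, f@B1}   OUT={a@B2, b@B0, c@B1, e@B2, f@B0}
  B1:   IN={a@B2, b@B0, c@B1, e@B2, f@B0}   OUT={a@B2, b@B0, c@B1, e@B2, f@B1}
  B2:   IN={a@B2, b@B0, c@B1, e@B2, f@B1}   OUT={a@B2, b@B0, c@B1, e@B2, f@B1}
  B3:   IN={a@B2, b@B0, c@B1, e@B2, f@B1}   OUT={a@B2, b@B0, c@B1, d@B3, e@B2, f@B1}
  B4:   IN={a@B2, b@B0, c@B1, d@B3, e@B2, f@B1}   OUT={a@B2, b@B0, c@B1, d@B3, e@B2, f@B4}
  B5:   IN={a@B2, b@B0, c@B1, d@B3, e@B2, f@B4}   OUT={a@B5, b@B5, c@B1, d@B3, e@B2, f@B5}
  B6:   IN={a@B5, b@B5, c@B1, d@B3, e@B2, f@B5}   OUT={a@B5, b@B5, c@B1, d@B3, e@B2, f@B6}

Merge at B3: IN[B3] = OUT[B2] = {a@B2, b@B0, c@B1, e@B2, f@B1}
Applying B3's transfer function to that IN value gives OUT[B3] (row B3 above).

Answer: {a@B2, b@B0, c@B1, d@B3, e@B2, f@B1}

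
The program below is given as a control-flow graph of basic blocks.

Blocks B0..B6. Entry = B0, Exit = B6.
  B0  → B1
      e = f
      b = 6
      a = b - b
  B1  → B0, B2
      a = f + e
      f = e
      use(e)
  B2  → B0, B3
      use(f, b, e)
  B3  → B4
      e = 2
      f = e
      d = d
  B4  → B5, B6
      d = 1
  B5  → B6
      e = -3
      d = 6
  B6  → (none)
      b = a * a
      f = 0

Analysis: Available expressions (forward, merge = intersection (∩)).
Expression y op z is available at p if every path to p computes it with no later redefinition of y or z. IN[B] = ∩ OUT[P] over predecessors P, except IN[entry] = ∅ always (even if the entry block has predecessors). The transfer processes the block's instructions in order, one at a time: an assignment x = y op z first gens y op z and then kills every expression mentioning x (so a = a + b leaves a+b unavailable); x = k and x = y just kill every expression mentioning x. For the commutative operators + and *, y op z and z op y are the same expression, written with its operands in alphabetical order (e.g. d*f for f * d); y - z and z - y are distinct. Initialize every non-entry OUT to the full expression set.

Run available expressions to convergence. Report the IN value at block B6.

Per-block solution:
  B0: | IN={} | OUT={b-b}
  B1: | IN={b-b} | OUT={b-b}
  B2: | IN={b-b} | OUT={b-b}
  B3: | IN={b-b} | OUT={b-b}
  B4: | IN={b-b} | OUT={b-b}
  B5: | IN={b-b} | OUT={b-b}
  B6: | IN={b-b} | OUT={a*a}

Merge at B6: IN[B6] = OUT[B4] ∩ OUT[B5] = {b-b}

Answer: {b-b}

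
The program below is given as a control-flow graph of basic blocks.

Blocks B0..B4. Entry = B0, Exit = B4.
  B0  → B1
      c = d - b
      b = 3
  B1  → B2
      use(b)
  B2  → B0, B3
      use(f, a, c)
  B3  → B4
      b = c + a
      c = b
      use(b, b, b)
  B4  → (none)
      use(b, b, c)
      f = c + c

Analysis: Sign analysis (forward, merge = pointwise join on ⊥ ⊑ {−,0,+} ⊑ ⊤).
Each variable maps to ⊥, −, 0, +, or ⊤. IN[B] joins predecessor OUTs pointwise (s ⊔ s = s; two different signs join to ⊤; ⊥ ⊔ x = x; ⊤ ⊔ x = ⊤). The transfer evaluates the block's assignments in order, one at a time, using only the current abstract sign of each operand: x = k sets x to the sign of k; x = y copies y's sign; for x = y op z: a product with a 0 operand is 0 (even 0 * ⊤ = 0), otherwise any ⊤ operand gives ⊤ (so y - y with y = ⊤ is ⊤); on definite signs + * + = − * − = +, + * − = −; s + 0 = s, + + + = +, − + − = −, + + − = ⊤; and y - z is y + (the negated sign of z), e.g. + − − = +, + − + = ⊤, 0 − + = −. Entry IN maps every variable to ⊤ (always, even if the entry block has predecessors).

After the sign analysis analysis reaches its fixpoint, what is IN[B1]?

Answer: {a: ⊤, b: +, c: ⊤, d: ⊤, e: ⊤, f: ⊤}

Trace:
Fixpoint table:
  B0:   IN=(all ⊤)   OUT={b:+; rest ⊤}
  B1:   IN={b:+; rest ⊤}   OUT={b:+; rest ⊤}
  B2:   IN={b:+; rest ⊤}   OUT={b:+; rest ⊤}
  B3:   IN={b:+; rest ⊤}   OUT=(all ⊤)
  B4:   IN=(all ⊤)   OUT=(all ⊤)

Merge at B1: IN[B1] = OUT[B0] = {a: ⊤, b: +, c: ⊤, d: ⊤, e: ⊤, f: ⊤}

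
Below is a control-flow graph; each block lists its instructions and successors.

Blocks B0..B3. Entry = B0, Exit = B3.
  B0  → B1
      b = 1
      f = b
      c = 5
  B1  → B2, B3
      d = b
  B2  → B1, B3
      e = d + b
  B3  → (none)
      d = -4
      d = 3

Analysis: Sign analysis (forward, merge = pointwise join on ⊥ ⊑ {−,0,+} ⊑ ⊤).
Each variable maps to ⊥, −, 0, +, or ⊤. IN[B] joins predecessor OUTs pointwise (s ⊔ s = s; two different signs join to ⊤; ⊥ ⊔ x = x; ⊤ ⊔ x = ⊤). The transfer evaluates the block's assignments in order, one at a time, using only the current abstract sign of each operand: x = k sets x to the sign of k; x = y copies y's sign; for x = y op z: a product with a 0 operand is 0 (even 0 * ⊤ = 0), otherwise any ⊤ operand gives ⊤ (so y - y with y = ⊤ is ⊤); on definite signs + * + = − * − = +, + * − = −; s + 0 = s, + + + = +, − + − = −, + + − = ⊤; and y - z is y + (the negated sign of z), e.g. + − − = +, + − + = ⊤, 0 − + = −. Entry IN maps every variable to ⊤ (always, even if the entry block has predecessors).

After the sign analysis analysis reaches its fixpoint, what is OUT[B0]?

Answer: {a: ⊤, b: +, c: +, d: ⊤, e: ⊤, f: +}

Derivation:
Fixpoint table:
  B0: | IN=(all ⊤) | OUT={b:+, c:+, f:+; rest ⊤}
  B1: | IN={b:+, c:+, f:+; rest ⊤} | OUT={b:+, c:+, d:+, f:+; rest ⊤}
  B2: | IN={b:+, c:+, d:+, f:+; rest ⊤} | OUT={b:+, c:+, d:+, e:+, f:+; rest ⊤}
  B3: | IN={b:+, c:+, d:+, f:+; rest ⊤} | OUT={b:+, c:+, d:+, f:+; rest ⊤}

B0 is the boundary node: IN[B0] = {a: ⊤, b: ⊤, c: ⊤, d: ⊤, e: ⊤, f: ⊤}
Applying B0's transfer function to that IN value gives OUT[B0] (row B0 above).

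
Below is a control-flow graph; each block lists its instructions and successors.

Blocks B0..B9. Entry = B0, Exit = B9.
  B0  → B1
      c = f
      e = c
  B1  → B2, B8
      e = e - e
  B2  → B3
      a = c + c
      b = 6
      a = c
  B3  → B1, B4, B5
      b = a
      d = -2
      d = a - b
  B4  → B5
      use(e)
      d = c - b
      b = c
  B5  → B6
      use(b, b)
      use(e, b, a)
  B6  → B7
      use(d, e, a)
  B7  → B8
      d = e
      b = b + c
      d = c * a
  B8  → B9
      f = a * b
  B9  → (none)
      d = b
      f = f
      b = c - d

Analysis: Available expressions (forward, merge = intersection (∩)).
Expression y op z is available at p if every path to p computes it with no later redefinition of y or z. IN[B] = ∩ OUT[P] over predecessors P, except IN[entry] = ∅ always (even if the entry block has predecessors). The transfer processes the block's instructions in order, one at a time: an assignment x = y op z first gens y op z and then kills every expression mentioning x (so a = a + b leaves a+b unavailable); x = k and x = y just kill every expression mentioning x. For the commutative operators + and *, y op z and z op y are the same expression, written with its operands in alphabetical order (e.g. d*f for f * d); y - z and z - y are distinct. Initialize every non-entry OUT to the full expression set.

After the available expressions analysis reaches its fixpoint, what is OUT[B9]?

Fixpoint table:
  B0:  IN={}  OUT={}
  B1:  IN={}  OUT={}
  B2:  IN={}  OUT={c+c}
  B3:  IN={c+c}  OUT={a-b, c+c}
  B4:  IN={a-b, c+c}  OUT={c+c}
  B5:  IN={c+c}  OUT={c+c}
  B6:  IN={c+c}  OUT={c+c}
  B7:  IN={c+c}  OUT={a*c, c+c}
  B8:  IN={}  OUT={a*b}
  B9:  IN={a*b}  OUT={c-d}

Merge at B9: IN[B9] = OUT[B8] = {a*b}
Applying B9's transfer function to that IN value gives OUT[B9] (row B9 above).

Answer: {c-d}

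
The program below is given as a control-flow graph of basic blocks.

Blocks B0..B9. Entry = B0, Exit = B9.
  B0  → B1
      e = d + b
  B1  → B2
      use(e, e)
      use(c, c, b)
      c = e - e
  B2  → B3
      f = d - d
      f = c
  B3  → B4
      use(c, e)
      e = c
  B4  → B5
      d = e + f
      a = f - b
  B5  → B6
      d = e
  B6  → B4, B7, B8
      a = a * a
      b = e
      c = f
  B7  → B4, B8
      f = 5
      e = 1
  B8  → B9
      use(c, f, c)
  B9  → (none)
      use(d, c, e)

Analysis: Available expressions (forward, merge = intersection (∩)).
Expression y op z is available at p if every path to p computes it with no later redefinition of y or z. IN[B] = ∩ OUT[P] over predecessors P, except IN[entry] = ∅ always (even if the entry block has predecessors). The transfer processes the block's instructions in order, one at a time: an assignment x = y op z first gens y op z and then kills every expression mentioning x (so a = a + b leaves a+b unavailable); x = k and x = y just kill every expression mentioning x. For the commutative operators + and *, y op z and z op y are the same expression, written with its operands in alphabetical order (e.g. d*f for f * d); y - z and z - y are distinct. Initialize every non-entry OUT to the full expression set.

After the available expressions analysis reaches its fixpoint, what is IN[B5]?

Converged values:
  B0: | IN={} | OUT={b+d}
  B1: | IN={b+d} | OUT={b+d, e-e}
  B2: | IN={b+d, e-e} | OUT={b+d, d-d, e-e}
  B3: | IN={b+d, d-d, e-e} | OUT={b+d, d-d}
  B4: | IN={} | OUT={e+f, f-b}
  B5: | IN={e+f, f-b} | OUT={e+f, f-b}
  B6: | IN={e+f, f-b} | OUT={e+f}
  B7: | IN={e+f} | OUT={}
  B8: | IN={} | OUT={}
  B9: | IN={} | OUT={}

Merge at B5: IN[B5] = OUT[B4] = {e+f, f-b}

Answer: {e+f, f-b}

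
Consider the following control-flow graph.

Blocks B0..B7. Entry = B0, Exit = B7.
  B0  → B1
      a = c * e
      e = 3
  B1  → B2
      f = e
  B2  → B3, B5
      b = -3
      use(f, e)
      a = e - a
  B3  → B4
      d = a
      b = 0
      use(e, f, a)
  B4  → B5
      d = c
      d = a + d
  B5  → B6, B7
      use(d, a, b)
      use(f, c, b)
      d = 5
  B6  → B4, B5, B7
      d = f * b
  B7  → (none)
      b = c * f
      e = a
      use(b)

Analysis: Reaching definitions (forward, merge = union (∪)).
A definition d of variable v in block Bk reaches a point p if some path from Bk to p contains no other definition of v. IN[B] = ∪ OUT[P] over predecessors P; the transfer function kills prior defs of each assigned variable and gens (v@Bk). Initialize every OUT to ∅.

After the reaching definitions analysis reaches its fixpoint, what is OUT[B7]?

Answer: {a@B2, b@B7, d@B5, d@B6, e@B7, f@B1}

Derivation:
Per-block solution:
  B0:   IN={}   OUT={a@B0, e@B0}
  B1:   IN={a@B0, e@B0}   OUT={a@B0, e@B0, f@B1}
  B2:   IN={a@B0, e@B0, f@B1}   OUT={a@B2, b@B2, e@B0, f@B1}
  B3:   IN={a@B2, b@B2, e@B0, f@B1}   OUT={a@B2, b@B3, d@B3, e@B0, f@B1}
  B4:   IN={a@B2, b@B2, b@B3, d@B3, d@B6, e@B0, f@B1}   OUT={a@B2, b@B2, b@B3, d@B4, e@B0, f@B1}
  B5:   IN={a@B2, b@B2, b@B3, d@B4, d@B6, e@B0, f@B1}   OUT={a@B2, b@B2, b@B3, d@B5, e@B0, f@B1}
  B6:   IN={a@B2, b@B2, b@B3, d@B5, e@B0, f@B1}   OUT={a@B2, b@B2, b@B3, d@B6, e@B0, f@B1}
  B7:   IN={a@B2, b@B2, b@B3, d@B5, d@B6, e@B0, f@B1}   OUT={a@B2, b@B7, d@B5, d@B6, e@B7, f@B1}

Merge at B7: IN[B7] = OUT[B5] ⊔ OUT[B6] = {a@B2, b@B2, b@B3, d@B5, d@B6, e@B0, f@B1}
Applying B7's transfer function to that IN value gives OUT[B7] (row B7 above).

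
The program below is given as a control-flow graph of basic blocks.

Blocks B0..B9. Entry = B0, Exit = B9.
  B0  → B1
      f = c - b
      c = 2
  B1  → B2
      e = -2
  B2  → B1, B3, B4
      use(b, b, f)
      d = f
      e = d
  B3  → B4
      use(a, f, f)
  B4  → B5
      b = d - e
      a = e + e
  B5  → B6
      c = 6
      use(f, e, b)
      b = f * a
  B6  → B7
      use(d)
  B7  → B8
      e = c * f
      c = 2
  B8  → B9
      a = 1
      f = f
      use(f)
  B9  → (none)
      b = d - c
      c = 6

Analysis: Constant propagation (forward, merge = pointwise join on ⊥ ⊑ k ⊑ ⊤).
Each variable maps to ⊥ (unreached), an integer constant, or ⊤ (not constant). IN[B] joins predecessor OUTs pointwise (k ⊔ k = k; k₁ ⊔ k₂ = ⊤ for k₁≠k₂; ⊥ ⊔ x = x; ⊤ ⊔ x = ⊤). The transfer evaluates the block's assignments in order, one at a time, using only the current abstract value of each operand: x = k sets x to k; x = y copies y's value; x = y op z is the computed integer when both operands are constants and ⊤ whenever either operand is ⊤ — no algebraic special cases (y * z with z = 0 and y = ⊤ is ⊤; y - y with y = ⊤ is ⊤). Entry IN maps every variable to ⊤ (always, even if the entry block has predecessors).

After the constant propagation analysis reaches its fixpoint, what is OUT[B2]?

Answer: {a: ⊤, b: ⊤, c: 2, d: ⊤, e: ⊤, f: ⊤}

Derivation:
Per-block solution:
  B0:  IN=(all ⊤)  OUT={c:2; rest ⊤}
  B1:  IN={c:2; rest ⊤}  OUT={c:2, e:-2; rest ⊤}
  B2:  IN={c:2, e:-2; rest ⊤}  OUT={c:2; rest ⊤}
  B3:  IN={c:2; rest ⊤}  OUT={c:2; rest ⊤}
  B4:  IN={c:2; rest ⊤}  OUT={c:2; rest ⊤}
  B5:  IN={c:2; rest ⊤}  OUT={c:6; rest ⊤}
  B6:  IN={c:6; rest ⊤}  OUT={c:6; rest ⊤}
  B7:  IN={c:6; rest ⊤}  OUT={c:2; rest ⊤}
  B8:  IN={c:2; rest ⊤}  OUT={a:1, c:2; rest ⊤}
  B9:  IN={a:1, c:2; rest ⊤}  OUT={a:1, c:6; rest ⊤}

Merge at B2: IN[B2] = OUT[B1] = {a: ⊤, b: ⊤, c: 2, d: ⊤, e: -2, f: ⊤}
Applying B2's transfer function to that IN value gives OUT[B2] (row B2 above).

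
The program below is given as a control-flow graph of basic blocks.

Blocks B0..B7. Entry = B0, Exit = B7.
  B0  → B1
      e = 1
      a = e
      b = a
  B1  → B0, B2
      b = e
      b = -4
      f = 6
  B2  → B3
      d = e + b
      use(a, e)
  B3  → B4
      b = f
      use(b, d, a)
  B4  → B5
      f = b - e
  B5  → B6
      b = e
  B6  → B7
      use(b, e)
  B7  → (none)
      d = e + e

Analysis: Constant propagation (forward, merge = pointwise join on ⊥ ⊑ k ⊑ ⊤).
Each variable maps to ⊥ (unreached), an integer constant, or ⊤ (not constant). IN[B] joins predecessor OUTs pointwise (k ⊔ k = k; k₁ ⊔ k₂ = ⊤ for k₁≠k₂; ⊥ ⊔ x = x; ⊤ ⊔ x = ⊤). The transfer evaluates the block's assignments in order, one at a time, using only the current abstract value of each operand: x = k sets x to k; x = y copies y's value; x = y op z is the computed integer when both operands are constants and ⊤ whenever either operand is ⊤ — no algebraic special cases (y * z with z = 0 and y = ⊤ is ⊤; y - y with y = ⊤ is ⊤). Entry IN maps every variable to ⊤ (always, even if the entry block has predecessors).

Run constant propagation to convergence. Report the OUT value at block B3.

Answer: {a: 1, b: 6, c: ⊤, d: -3, e: 1, f: 6}

Derivation:
Per-block solution:
  B0: | IN=(all ⊤) | OUT={a:1, b:1, e:1; rest ⊤}
  B1: | IN={a:1, b:1, e:1; rest ⊤} | OUT={a:1, b:-4, e:1, f:6; rest ⊤}
  B2: | IN={a:1, b:-4, e:1, f:6; rest ⊤} | OUT={a:1, b:-4, d:-3, e:1, f:6; rest ⊤}
  B3: | IN={a:1, b:-4, d:-3, e:1, f:6; rest ⊤} | OUT={a:1, b:6, d:-3, e:1, f:6; rest ⊤}
  B4: | IN={a:1, b:6, d:-3, e:1, f:6; rest ⊤} | OUT={a:1, b:6, d:-3, e:1, f:5; rest ⊤}
  B5: | IN={a:1, b:6, d:-3, e:1, f:5; rest ⊤} | OUT={a:1, b:1, d:-3, e:1, f:5; rest ⊤}
  B6: | IN={a:1, b:1, d:-3, e:1, f:5; rest ⊤} | OUT={a:1, b:1, d:-3, e:1, f:5; rest ⊤}
  B7: | IN={a:1, b:1, d:-3, e:1, f:5; rest ⊤} | OUT={a:1, b:1, d:2, e:1, f:5; rest ⊤}

Merge at B3: IN[B3] = OUT[B2] = {a: 1, b: -4, c: ⊤, d: -3, e: 1, f: 6}
Applying B3's transfer function to that IN value gives OUT[B3] (row B3 above).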